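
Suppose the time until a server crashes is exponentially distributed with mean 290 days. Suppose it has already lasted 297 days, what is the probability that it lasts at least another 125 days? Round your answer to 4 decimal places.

The rate is λ = 1/290 = 0.00344828 per day.
The exponential is memoryless, so the remaining time is again Exp(λ): the condition X > 297 is irrelevant.
P(X > 125) = e^(−0.43103) ≈ 0.6498.

0.6498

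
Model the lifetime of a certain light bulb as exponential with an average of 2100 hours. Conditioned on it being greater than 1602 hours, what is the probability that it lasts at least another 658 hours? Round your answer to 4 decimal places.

The rate is λ = 1/2100 = 0.00047619 per hour.
By the memoryless property, P(X > 1602+658 | X > 1602) = P(X > 658).
P(X > 658) = e^(−0.31333) ≈ 0.7310.

0.7310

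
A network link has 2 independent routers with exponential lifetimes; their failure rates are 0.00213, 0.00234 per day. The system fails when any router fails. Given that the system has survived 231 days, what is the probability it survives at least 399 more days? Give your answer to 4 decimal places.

Time to first failure ~ Exp(Σλ) with Σλ = 0.00447.
By memorylessness, P(T > 231+399 | T > 231) = P(T > 399) = e^(−0.00447·399) ≈ 0.1680.

0.1680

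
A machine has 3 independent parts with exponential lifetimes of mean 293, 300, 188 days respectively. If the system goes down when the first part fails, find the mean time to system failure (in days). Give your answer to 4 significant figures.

82.88

The first failure time is exponential with rate Σλ_i = 1/293 + 1/300 + 1/188 = 0.0120655 per day.
E[min] = 1/Σλ = 1/0.0120655 = 82.8813 days.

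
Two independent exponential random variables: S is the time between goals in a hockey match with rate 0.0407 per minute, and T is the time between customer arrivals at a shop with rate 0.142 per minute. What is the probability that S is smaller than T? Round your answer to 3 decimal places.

0.223

λ_1 = 0.0407, λ_2 = 0.142.
For independent exponentials, P(S < T) = λ_1/(λ_1+λ_2) = 0.0407/0.1827 ≈ 0.223.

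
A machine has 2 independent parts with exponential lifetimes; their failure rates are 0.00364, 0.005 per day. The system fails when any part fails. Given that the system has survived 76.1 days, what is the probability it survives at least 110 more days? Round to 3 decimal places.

0.387

Time to first failure ~ Exp(Σλ) with Σλ = 0.00864.
By memorylessness, P(T > 76.1+110 | T > 76.1) = P(T > 110) = e^(−0.00864·110) ≈ 0.387.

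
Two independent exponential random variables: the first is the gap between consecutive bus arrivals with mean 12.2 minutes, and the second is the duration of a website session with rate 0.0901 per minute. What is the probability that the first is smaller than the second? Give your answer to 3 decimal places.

λ_1 = 1/12.2 = 0.0819672, λ_2 = 0.0901.
For independent exponentials, P(the first < the second) = λ_1/(λ_1+λ_2) = 0.0819672/0.172067 ≈ 0.476.

0.476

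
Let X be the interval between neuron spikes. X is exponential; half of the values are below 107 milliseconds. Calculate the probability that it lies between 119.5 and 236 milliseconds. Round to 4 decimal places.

For an exponential, median = ln(2)/λ, so λ = ln 2 / 107 = 0.00647801 per millisecond.
P(119.5 < X < 236) = e^(−λ·119.5) − e^(−λ·236) = 0.46111 − 0.21679 ≈ 0.2443.

0.2443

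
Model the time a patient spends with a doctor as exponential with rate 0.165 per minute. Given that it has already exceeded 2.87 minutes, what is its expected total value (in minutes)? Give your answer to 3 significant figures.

By memorylessness, E[X | X > 2.87] = 2.87 + 1/λ = 2.87 + 6.06061 = 8.93061 minutes.

8.93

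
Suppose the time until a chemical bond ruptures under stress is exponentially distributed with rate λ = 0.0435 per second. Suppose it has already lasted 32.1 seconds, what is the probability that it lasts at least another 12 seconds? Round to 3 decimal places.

0.593

The exponential is memoryless, so the remaining time is again Exp(λ): the condition X > 32.1 is irrelevant.
P(X > 12) = e^(−0.522) ≈ 0.593.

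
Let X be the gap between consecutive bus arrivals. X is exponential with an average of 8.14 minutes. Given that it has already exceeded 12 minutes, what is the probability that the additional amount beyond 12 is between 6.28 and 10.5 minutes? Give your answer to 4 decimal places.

0.1870

The rate is λ = 1/8.14 = 0.12285 per minute.
Memoryless: the residual past 12 is again Exp(λ).
P(6.28 < residual < 10.5) = e^(−λ·6.28) − e^(−λ·10.5) = 0.46232 − 0.27529 ≈ 0.1870.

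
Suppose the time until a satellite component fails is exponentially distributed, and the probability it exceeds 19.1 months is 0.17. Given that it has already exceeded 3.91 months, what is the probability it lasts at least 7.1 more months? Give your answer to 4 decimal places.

0.5175

From e^(−λ·19.1) = 0.17, λ = −ln(0.17)/19.1 = 0.0927726.
Memoryless: P(X > 3.91+7.1 | X > 3.91) = P(X > 7.1) = e^(−0.0927726·7.1) ≈ 0.5175.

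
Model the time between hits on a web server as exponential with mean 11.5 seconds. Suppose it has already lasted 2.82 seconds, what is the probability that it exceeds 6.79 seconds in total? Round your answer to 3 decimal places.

0.708

The rate is λ = 1/11.5 = 0.0869565 per second.
P(X > s+t | X > s) = e^(−λ(s+t))/e^(−λs) = e^(−λt), independent of s = 2.82.
P(X > 3.97) = e^(−0.34522) ≈ 0.708.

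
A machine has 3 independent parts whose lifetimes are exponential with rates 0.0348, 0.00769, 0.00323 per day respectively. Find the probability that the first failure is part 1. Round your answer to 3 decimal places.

The time to first failure is exponential with rate Σλ = 0.0348 + 0.00769 + 0.00323 = 0.04572.
P(part 1 first) = λ_1/Σλ = 0.0348/0.04572 ≈ 0.761.

0.761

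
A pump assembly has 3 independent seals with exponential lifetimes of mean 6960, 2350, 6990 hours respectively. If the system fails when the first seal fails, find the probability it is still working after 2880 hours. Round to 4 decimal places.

0.1286

The first failure time is exponential with rate Σλ_i = 1/6960 + 1/2350 + 1/6990 = 0.000712272 per hour.
P(min > 2880) = e^(−0.000712272·2880) = e^(−2.0513) ≈ 0.1286.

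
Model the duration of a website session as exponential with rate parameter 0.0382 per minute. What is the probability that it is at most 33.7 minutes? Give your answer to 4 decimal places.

P(X ≤ 33.7) = 1 − e^(−λ·33.7) = 1 − e^(−1.2873) ≈ 0.7240.

0.7240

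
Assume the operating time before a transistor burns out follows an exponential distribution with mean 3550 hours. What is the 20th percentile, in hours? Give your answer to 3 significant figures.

792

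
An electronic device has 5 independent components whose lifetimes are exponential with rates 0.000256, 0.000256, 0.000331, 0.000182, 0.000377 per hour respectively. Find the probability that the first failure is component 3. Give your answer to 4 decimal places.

0.2361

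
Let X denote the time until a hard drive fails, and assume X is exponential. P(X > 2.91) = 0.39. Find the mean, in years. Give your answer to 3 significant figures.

3.09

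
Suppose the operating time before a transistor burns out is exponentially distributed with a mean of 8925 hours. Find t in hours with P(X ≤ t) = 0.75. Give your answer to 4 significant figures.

12370

The rate is λ = 1/8925 = 0.000112045 per hour.
Set 1 − e^(−λt) = 0.75, so t = −ln(0.25)/λ = 1.3863/0.000112045 ≈ 12372.7 hours.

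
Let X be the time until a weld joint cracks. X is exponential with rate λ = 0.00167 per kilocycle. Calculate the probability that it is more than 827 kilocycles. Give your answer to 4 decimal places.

0.2513

P(X > 827) = e^(−λ·827) = e^(−1.3811) ≈ 0.2513.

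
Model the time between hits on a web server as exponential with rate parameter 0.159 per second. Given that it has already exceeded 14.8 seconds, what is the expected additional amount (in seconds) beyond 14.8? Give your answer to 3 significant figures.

6.29

By memorylessness, the remaining amount past any threshold is again Exp(λ) with mean 1/λ = 6.28931 seconds.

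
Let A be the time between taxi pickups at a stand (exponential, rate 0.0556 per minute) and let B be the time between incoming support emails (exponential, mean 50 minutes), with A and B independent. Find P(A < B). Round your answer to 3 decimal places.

λ_1 = 0.0556, λ_2 = 1/50 = 0.02.
For independent exponentials, P(A < B) = λ_1/(λ_1+λ_2) = 0.0556/0.0756 ≈ 0.735.

0.735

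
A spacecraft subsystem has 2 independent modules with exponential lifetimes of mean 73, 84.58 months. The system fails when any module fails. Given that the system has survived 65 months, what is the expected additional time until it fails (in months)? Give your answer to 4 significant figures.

First-failure rate Σλ = 1/73 + 1/84.58 = 0.0255218.
By memorylessness the expected residual is 1/Σλ = 39.1823 months, regardless of the 65 already elapsed.

39.18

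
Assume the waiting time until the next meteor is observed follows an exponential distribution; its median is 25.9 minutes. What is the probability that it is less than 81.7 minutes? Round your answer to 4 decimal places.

0.8877

For an exponential, median = ln(2)/λ, so λ = ln 2 / 25.9 = 0.0267624 per minute.
P(X ≤ 81.7) = 1 − e^(−λ·81.7) = 1 − e^(−2.1865) ≈ 0.8877.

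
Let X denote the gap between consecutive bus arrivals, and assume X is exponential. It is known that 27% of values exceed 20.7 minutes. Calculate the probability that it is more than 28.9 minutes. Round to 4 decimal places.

0.1607

e^(−λ·20.7) = 0.27 ⇒ λ = −ln(0.27)/20.7 = 0.0632528.
P(X > 28.9) = e^(−0.0632528·28.9) = e^(−1.828) ≈ 0.1607.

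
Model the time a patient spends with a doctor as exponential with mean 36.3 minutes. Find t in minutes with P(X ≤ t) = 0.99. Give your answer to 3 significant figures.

The rate is λ = 1/36.3 = 0.0275482 per minute.
Set 1 − e^(−λt) = 0.99, so t = −ln(0.01)/λ = 4.6052/0.0275482 ≈ 167.168 minutes.

167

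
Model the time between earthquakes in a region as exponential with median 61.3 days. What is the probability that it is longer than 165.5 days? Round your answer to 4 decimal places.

For an exponential, median = ln(2)/λ, so λ = ln 2 / 61.3 = 0.0113075 per day.
P(X > 165.5) = e^(−λ·165.5) = e^(−1.8714) ≈ 0.1539.

0.1539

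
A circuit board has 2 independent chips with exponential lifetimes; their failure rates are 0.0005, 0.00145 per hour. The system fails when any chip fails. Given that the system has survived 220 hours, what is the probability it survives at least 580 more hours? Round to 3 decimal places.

Time to first failure ~ Exp(Σλ) with Σλ = 0.00195.
By memorylessness, P(T > 220+580 | T > 220) = P(T > 580) = e^(−0.00195·580) ≈ 0.323.

0.323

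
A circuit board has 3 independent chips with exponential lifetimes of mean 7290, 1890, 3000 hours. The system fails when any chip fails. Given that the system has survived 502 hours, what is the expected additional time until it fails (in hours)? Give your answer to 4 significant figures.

First-failure rate Σλ = 1/7290 + 1/1890 + 1/3000 = 0.000999608.
By memorylessness the expected residual is 1/Σλ = 1000.39 hours, regardless of the 502 already elapsed.

1000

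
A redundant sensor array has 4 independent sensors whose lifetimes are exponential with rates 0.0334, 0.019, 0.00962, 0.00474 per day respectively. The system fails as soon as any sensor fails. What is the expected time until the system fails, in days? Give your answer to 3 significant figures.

The time to first failure is exponential with rate Σλ = 0.0334 + 0.019 + 0.00962 + 0.00474 = 0.06676.
E[min] = 1/Σλ = 1/0.06676 = 14.979 days.

15.0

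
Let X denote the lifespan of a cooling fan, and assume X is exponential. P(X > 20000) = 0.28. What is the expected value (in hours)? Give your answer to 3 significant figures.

e^(−λ·20000) = 0.28 ⇒ λ = −ln(0.28)/20000 = 0.0000636483.
Mean = 1/λ = 15711.3 hours.

15700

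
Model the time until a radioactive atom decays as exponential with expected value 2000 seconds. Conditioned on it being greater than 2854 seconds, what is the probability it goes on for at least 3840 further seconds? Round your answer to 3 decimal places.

0.147

The rate is λ = 1/2000 = 0.0005 per second.
The exponential is memoryless, so the remaining time is again Exp(λ): the condition X > 2854 is irrelevant.
P(X > 3840) = e^(−1.92) ≈ 0.147.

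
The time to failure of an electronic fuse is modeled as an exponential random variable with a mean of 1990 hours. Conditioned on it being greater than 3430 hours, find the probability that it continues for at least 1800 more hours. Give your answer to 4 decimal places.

0.4047

The rate is λ = 1/1990 = 0.000502513 per hour.
The exponential is memoryless, so the remaining time is again Exp(λ): the condition X > 3430 is irrelevant.
P(X > 1800) = e^(−0.90452) ≈ 0.4047.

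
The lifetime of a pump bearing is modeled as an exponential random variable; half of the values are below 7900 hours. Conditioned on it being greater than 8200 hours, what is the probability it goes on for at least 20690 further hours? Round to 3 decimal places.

For an exponential, median = ln(2)/λ, so λ = ln 2 / 7900 = 0.0000877401 per hour.
P(X > s+t | X > s) = e^(−λ(s+t))/e^(−λs) = e^(−λt), independent of s = 8200.
P(X > 20690) = e^(−1.8153) ≈ 0.163.

0.163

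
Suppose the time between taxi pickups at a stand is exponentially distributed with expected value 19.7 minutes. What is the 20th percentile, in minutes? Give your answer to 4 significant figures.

4.396

The rate is λ = 1/19.7 = 0.0507614 per minute.
Set 1 − e^(−λt) = 0.2, so t = −ln(0.8)/λ = 0.22314/0.0507614 ≈ 4.39593 minutes.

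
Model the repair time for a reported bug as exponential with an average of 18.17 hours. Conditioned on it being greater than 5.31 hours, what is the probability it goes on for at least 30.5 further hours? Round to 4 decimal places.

The rate is λ = 1/18.17 = 0.0550358 per hour.
The exponential is memoryless, so the remaining time is again Exp(λ): the condition X > 5.31 is irrelevant.
P(X > 30.5) = e^(−1.6786) ≈ 0.1866.

0.1866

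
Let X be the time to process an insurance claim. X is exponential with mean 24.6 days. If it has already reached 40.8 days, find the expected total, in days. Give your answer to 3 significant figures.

65.4

The rate is λ = 1/24.6 = 0.0406504 per day.
By memorylessness, E[X | X > 40.8] = 40.8 + 1/λ = 40.8 + 24.6 = 65.4 days.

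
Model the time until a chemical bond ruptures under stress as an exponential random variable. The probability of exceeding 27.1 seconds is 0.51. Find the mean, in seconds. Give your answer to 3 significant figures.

40.2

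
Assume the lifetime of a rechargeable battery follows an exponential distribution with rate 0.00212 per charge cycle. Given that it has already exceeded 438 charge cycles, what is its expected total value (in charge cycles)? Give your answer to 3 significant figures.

910

By memorylessness, E[X | X > 438] = 438 + 1/λ = 438 + 471.698 = 909.698 charge cycles.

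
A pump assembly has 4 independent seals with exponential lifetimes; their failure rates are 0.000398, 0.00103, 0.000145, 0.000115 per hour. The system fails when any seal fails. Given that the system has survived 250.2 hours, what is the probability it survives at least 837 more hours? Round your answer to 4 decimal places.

0.2434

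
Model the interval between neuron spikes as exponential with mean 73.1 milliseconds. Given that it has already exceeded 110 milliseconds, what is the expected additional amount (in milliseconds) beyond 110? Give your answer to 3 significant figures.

73.1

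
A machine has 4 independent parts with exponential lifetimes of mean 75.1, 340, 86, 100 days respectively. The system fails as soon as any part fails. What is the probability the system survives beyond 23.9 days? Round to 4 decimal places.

The first failure time is exponential with rate Σλ_i = 1/75.1 + 1/340 + 1/86 + 1/100 = 0.0378847 per day.
P(min > 23.9) = e^(−0.0378847·23.9) = e^(−0.90544) ≈ 0.4044.

0.4044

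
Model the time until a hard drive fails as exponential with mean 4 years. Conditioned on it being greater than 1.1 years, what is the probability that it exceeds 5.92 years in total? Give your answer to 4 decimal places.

0.2997

The rate is λ = 1/4 = 0.25 per year.
The exponential is memoryless, so the remaining time is again Exp(λ): the condition X > 1.1 is irrelevant.
P(X > 4.82) = e^(−1.205) ≈ 0.2997.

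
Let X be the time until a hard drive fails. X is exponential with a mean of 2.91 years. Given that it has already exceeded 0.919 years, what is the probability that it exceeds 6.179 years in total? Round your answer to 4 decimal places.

0.1641

The rate is λ = 1/2.91 = 0.343643 per year.
P(X > s+t | X > s) = e^(−λ(s+t))/e^(−λs) = e^(−λt), independent of s = 0.919.
P(X > 5.26) = e^(−1.8076) ≈ 0.1641.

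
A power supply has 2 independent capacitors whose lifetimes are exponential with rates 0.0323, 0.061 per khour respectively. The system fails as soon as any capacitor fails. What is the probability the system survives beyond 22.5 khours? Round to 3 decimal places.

0.123

The time to first failure is exponential with rate Σλ = 0.0323 + 0.061 = 0.0933.
P(min > 22.5) = e^(−0.0933·22.5) = e^(−2.0993) ≈ 0.123.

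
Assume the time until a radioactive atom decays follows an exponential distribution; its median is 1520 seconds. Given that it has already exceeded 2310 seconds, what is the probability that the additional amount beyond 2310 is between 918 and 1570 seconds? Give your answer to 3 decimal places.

For an exponential, median = ln(2)/λ, so λ = ln 2 / 1520 = 0.000456018 per second.
Memoryless: the residual past 2310 is again Exp(λ).
P(918 < residual < 1570) = e^(−λ·918) − e^(−λ·1570) = 0.65795 − 0.48873 ≈ 0.169.

0.169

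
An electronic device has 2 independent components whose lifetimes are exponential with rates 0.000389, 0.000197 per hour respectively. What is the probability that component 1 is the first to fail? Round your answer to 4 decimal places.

0.6638

The time to first failure is exponential with rate Σλ = 0.000389 + 0.000197 = 0.000586.
P(component 1 first) = λ_1/Σλ = 0.000389/0.000586 ≈ 0.6638.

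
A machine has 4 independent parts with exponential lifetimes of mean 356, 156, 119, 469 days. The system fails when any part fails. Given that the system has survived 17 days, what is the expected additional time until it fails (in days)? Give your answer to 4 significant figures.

50.62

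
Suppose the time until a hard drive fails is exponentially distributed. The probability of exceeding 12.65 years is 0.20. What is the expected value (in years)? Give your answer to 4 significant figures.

e^(−λ·12.65) = 0.20 ⇒ λ = −ln(0.20)/12.65 = 0.127228.
Mean = 1/λ = 7.85989 years.

7.860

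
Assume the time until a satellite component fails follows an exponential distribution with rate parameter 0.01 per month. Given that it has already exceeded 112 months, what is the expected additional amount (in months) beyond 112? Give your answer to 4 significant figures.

100.0

By memorylessness, the remaining amount past any threshold is again Exp(λ) with mean 1/λ = 100 months.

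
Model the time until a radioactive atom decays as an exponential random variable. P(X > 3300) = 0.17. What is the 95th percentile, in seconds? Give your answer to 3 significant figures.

5580

e^(−λ·3300) = 0.17 ⇒ λ = −ln(0.17)/3300 = 0.000536957.
95th percentile: 1 − e^(−λt) = 0.95, t = −ln(0.05)/λ = 5579.1 seconds.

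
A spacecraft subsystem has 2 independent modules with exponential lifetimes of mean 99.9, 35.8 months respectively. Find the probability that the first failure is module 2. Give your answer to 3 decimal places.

Rates: λ_i = 1/mean_i → 0.01001, 0.027933; Σλ = 0.037943.
P(module 2 first) = λ_2/Σλ = 0.027933/0.037943 ≈ 0.736.

0.736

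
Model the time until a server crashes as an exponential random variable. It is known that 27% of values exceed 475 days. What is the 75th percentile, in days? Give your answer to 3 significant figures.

e^(−λ·475) = 0.27 ⇒ λ = −ln(0.27)/475 = 0.00275649.
75th percentile: 1 − e^(−λt) = 0.75, t = −ln(0.25)/λ = 502.92 days.

503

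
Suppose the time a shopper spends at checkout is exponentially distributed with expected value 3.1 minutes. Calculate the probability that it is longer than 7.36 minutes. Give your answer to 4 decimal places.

0.0931

The rate is λ = 1/3.1 = 0.322581 per minute.
P(X > 7.36) = e^(−λ·7.36) = e^(−2.3742) ≈ 0.0931.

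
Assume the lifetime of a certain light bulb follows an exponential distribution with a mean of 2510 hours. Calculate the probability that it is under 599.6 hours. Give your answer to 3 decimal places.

The rate is λ = 1/2510 = 0.000398406 per hour.
P(X ≤ 599.6) = 1 − e^(−λ·599.6) = 1 − e^(−0.23888) ≈ 0.212.

0.212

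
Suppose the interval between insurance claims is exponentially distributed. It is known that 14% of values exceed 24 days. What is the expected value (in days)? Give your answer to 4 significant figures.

12.21

e^(−λ·24) = 0.14 ⇒ λ = −ln(0.14)/24 = 0.0819214.
Mean = 1/λ = 12.2068 days.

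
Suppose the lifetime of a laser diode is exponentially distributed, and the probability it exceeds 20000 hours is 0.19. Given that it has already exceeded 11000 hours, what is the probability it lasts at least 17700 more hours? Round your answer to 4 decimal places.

From e^(−λ·20000) = 0.19, λ = −ln(0.19)/20000 = 0.0000830366.
Memoryless: P(X > 11000+17700 | X > 11000) = P(X > 17700) = e^(−0.0000830366·17700) ≈ 0.2300.

0.2300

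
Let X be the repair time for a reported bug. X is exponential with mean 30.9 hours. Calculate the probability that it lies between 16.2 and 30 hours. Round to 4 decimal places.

The rate is λ = 1/30.9 = 0.0323625 per hour.
P(16.2 < X < 30) = e^(−λ·16.2) − e^(−λ·30) = 0.59199 − 0.37875 ≈ 0.2132.

0.2132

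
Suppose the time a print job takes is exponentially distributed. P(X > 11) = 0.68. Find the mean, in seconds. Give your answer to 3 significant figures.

e^(−λ·11) = 0.68 ⇒ λ = −ln(0.68)/11 = 0.0350602.
Mean = 1/λ = 28.5223 seconds.

28.5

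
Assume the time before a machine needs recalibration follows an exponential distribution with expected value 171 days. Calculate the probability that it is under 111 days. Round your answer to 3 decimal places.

0.477

The rate is λ = 1/171 = 0.00584795 per day.
P(X ≤ 111) = 1 − e^(−λ·111) = 1 − e^(−0.64912) ≈ 0.477.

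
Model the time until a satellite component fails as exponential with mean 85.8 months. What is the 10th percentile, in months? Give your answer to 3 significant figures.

9.04

The rate is λ = 1/85.8 = 0.011655 per month.
Set 1 − e^(−λt) = 0.1, so t = −ln(0.9)/λ = 0.10536/0.011655 ≈ 9.03993 months.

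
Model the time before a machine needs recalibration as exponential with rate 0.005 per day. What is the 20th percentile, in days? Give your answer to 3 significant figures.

Set 1 − e^(−λt) = 0.2, so t = −ln(0.8)/λ = 0.22314/0.005 ≈ 44.6287 days.

44.6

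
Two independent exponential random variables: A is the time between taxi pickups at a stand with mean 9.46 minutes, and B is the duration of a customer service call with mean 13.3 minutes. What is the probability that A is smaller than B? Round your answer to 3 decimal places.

λ_1 = 1/9.46 = 0.105708, λ_2 = 1/13.3 = 0.075188.
For independent exponentials, P(A < B) = λ_1/(λ_1+λ_2) = 0.105708/0.180896 ≈ 0.584.

0.584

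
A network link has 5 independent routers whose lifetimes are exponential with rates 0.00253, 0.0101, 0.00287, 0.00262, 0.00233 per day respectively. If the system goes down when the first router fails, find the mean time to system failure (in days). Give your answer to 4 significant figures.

The time to first failure is exponential with rate Σλ = 0.00253 + 0.0101 + 0.00287 + 0.00262 + 0.00233 = 0.02045.
E[min] = 1/Σλ = 1/0.02045 = 48.8998 days.

48.90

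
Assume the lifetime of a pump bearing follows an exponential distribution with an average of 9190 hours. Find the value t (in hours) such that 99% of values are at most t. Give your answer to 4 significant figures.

42320

The rate is λ = 1/9190 = 0.000108814 per hour.
Set 1 − e^(−λt) = 0.99, so t = −ln(0.01)/λ = 4.6052/0.000108814 ≈ 42321.5 hours.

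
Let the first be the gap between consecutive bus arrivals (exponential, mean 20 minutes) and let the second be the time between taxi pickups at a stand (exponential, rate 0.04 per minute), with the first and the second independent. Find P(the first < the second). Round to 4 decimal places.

0.5556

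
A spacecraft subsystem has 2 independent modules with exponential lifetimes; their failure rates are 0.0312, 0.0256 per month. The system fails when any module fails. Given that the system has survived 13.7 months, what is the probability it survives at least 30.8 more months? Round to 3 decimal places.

Time to first failure ~ Exp(Σλ) with Σλ = 0.0568.
By memorylessness, P(T > 13.7+30.8 | T > 13.7) = P(T > 30.8) = e^(−0.0568·30.8) ≈ 0.174.

0.174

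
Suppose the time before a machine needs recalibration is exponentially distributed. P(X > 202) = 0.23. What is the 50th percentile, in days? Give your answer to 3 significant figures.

95.3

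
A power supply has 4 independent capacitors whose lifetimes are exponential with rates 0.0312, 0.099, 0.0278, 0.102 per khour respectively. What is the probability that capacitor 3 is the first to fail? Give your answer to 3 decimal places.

0.107

The time to first failure is exponential with rate Σλ = 0.0312 + 0.099 + 0.0278 + 0.102 = 0.26.
P(capacitor 3 first) = λ_3/Σλ = 0.0278/0.26 ≈ 0.107.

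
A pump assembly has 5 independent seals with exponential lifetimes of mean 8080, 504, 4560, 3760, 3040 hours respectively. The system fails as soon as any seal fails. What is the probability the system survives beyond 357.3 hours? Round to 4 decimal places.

The first failure time is exponential with rate Σλ_i = 1/8080 + 1/504 + 1/4560 + 1/3760 + 1/3040 = 0.00292209 per hour.
P(min > 357.3) = e^(−0.00292209·357.3) = e^(−1.0441) ≈ 0.3520.

0.3520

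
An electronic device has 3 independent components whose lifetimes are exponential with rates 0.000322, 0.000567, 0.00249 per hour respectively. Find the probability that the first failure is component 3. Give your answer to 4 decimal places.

The time to first failure is exponential with rate Σλ = 0.000322 + 0.000567 + 0.00249 = 0.003379.
P(component 3 first) = λ_3/Σλ = 0.00249/0.003379 ≈ 0.7369.

0.7369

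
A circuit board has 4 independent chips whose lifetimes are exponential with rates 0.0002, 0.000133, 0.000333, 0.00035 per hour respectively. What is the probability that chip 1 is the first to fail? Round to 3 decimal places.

The time to first failure is exponential with rate Σλ = 0.0002 + 0.000133 + 0.000333 + 0.00035 = 0.001016.
P(chip 1 first) = λ_1/Σλ = 0.0002/0.001016 ≈ 0.197.

0.197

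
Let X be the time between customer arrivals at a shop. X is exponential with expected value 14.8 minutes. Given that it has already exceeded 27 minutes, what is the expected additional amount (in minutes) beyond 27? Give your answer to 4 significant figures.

14.80

The rate is λ = 1/14.8 = 0.0675676 per minute.
By memorylessness, the remaining amount past any threshold is again Exp(λ) with mean 1/λ = 14.8 minutes.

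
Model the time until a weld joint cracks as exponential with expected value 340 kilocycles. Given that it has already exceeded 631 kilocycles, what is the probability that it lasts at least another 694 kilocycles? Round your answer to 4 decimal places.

The rate is λ = 1/340 = 0.00294118 per kilocycle.
The exponential is memoryless, so the remaining time is again Exp(λ): the condition X > 631 is irrelevant.
P(X > 694) = e^(−2.0412) ≈ 0.1299.

0.1299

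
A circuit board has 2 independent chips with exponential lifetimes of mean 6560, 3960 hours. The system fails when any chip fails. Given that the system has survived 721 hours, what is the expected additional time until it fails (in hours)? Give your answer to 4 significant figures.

First-failure rate Σλ = 1/6560 + 1/3960 = 0.000404964.
By memorylessness the expected residual is 1/Σλ = 2469.35 hours, regardless of the 721 already elapsed.

2469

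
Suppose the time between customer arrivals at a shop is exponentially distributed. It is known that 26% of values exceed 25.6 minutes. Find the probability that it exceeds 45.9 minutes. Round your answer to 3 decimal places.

e^(−λ·25.6) = 0.26 ⇒ λ = −ln(0.26)/25.6 = 0.0526201.
P(X > 45.9) = e^(−0.0526201·45.9) = e^(−2.4153) ≈ 0.089.

0.089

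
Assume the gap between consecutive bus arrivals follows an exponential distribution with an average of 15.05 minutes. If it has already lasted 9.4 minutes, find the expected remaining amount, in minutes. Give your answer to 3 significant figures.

The rate is λ = 1/15.05 = 0.0664452 per minute.
By memorylessness, the remaining amount past any threshold is again Exp(λ) with mean 1/λ = 15.05 minutes.

15.1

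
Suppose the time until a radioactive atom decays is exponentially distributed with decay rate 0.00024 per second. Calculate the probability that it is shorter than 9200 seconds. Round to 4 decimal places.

0.8901

P(X ≤ 9200) = 1 − e^(−λ·9200) = 1 − e^(−2.208) ≈ 0.8901.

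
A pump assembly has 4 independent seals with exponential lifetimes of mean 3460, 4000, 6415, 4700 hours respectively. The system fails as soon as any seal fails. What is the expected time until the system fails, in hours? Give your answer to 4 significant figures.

The first failure time is exponential with rate Σλ_i = 1/3460 + 1/4000 + 1/6415 + 1/4700 = 0.000907668 per hour.
E[min] = 1/Σλ = 1/0.000907668 = 1101.72 hours.

1102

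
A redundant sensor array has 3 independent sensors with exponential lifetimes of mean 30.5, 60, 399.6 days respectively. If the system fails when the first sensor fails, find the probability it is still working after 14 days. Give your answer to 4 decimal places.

0.4832

The first failure time is exponential with rate Σλ_i = 1/30.5 + 1/60 + 1/399.6 = 0.0519561 per day.
P(min > 14) = e^(−0.0519561·14) = e^(−0.72738) ≈ 0.4832.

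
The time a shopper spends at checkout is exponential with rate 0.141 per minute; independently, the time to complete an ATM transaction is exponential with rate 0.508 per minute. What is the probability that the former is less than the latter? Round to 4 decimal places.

λ_1 = 0.141, λ_2 = 0.508.
For independent exponentials, P(the former < the latter) = λ_1/(λ_1+λ_2) = 0.141/0.649 ≈ 0.2173.

0.2173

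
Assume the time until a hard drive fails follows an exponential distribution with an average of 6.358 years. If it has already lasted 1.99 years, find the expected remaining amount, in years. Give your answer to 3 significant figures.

6.36

The rate is λ = 1/6.358 = 0.157282 per year.
By memorylessness, the remaining amount past any threshold is again Exp(λ) with mean 1/λ = 6.358 years.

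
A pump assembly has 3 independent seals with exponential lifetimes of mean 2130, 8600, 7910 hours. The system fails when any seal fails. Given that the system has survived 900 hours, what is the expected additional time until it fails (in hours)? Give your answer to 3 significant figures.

First-failure rate Σλ = 1/2130 + 1/8600 + 1/7910 = 0.000712185.
By memorylessness the expected residual is 1/Σλ = 1404.13 hours, regardless of the 900 already elapsed.

1400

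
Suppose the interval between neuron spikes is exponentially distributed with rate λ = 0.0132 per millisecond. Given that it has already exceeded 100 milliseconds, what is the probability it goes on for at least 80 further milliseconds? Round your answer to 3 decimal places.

0.348

The exponential is memoryless, so the remaining time is again Exp(λ): the condition X > 100 is irrelevant.
P(X > 80) = e^(−1.056) ≈ 0.348.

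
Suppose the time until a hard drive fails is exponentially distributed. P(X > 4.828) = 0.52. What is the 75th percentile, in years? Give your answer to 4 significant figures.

10.24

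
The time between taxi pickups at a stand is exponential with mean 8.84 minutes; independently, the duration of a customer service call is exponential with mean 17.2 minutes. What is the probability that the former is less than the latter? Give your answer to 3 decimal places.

0.661

λ_1 = 1/8.84 = 0.113122, λ_2 = 1/17.2 = 0.0581395.
For independent exponentials, P(the former < the latter) = λ_1/(λ_1+λ_2) = 0.113122/0.171262 ≈ 0.661.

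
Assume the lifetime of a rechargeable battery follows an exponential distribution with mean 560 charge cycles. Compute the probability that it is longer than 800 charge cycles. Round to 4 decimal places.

0.2397

The rate is λ = 1/560 = 0.00178571 per charge cycle.
P(X > 800) = e^(−λ·800) = e^(−1.4286) ≈ 0.2397.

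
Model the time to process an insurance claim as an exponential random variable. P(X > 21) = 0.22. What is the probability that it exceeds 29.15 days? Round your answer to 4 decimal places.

0.1222

e^(−λ·21) = 0.22 ⇒ λ = −ln(0.22)/21 = 0.0721013.
P(X > 29.15) = e^(−0.0721013·29.15) = e^(−2.1018) ≈ 0.1222.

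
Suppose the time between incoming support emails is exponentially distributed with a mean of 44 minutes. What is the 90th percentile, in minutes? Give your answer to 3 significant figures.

The rate is λ = 1/44 = 0.0227273 per minute.
Set 1 − e^(−λt) = 0.9, so t = −ln(0.1)/λ = 2.3026/0.0227273 ≈ 101.314 minutes.

101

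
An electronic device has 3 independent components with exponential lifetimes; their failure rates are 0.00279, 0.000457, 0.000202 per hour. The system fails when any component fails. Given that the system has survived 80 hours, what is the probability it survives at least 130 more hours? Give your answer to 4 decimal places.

0.6387

Time to first failure ~ Exp(Σλ) with Σλ = 0.003449.
By memorylessness, P(T > 80+130 | T > 80) = P(T > 130) = e^(−0.003449·130) ≈ 0.6387.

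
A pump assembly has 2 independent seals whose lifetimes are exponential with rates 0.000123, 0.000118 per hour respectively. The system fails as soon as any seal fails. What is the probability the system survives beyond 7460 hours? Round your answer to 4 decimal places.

0.1657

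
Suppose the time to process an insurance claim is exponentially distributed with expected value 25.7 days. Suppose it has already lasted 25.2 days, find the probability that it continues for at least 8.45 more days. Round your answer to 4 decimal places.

The rate is λ = 1/25.7 = 0.0389105 per day.
The exponential is memoryless, so the remaining time is again Exp(λ): the condition X > 25.2 is irrelevant.
P(X > 8.45) = e^(−0.32879) ≈ 0.7198.

0.7198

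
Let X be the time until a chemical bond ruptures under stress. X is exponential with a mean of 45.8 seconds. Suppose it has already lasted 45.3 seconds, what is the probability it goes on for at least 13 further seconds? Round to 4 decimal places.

The rate is λ = 1/45.8 = 0.0218341 per second.
By the memoryless property, P(X > 45.3+13 | X > 45.3) = P(X > 13).
P(X > 13) = e^(−0.28384) ≈ 0.7529.

0.7529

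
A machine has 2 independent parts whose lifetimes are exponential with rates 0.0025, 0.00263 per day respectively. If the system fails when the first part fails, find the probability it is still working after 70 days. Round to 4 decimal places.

0.6983

The time to first failure is exponential with rate Σλ = 0.0025 + 0.00263 = 0.00513.
P(min > 70) = e^(−0.00513·70) = e^(−0.3591) ≈ 0.6983.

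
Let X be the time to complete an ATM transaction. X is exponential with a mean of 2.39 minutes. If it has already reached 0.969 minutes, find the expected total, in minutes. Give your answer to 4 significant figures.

The rate is λ = 1/2.39 = 0.41841 per minute.
By memorylessness, E[X | X > 0.969] = 0.969 + 1/λ = 0.969 + 2.39 = 3.359 minutes.

3.359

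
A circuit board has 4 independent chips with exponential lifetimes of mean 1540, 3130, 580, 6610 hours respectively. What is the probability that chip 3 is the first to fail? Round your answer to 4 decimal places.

Rates: λ_i = 1/mean_i → 0.000649351, 0.000319489, 0.00172414, 0.000151286; Σλ = 0.00284426.
P(chip 3 first) = λ_3/Σλ = 0.00172414/0.00284426 ≈ 0.6062.

0.6062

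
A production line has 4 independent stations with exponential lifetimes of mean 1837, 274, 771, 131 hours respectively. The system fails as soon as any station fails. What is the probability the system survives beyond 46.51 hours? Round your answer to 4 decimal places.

0.5431

The first failure time is exponential with rate Σλ_i = 1/1837 + 1/274 + 1/771 + 1/131 = 0.0131246 per hour.
P(min > 46.51) = e^(−0.0131246·46.51) = e^(−0.61043) ≈ 0.5431.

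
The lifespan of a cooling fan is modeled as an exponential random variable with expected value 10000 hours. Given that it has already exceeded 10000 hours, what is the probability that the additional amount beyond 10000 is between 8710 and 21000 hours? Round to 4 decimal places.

The rate is λ = 1/10000 = 0.0001 per hour.
Memoryless: the residual past 10000 is again Exp(λ).
P(8710 < residual < 21000) = e^(−λ·8710) − e^(−λ·21000) = 0.41853 − 0.12246 ≈ 0.2961.

0.2961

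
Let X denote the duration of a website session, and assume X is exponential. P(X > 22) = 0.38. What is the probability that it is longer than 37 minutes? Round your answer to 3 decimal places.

0.196

e^(−λ·22) = 0.38 ⇒ λ = −ln(0.38)/22 = 0.0439811.
P(X > 37) = e^(−0.0439811·37) = e^(−1.6273) ≈ 0.196.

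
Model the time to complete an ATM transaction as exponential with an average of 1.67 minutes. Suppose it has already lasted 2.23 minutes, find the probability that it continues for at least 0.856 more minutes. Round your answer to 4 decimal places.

0.5990

The rate is λ = 1/1.67 = 0.598802 per minute.
By the memoryless property, P(X > 2.23+0.856 | X > 2.23) = P(X > 0.856).
P(X > 0.856) = e^(−0.51257) ≈ 0.5990.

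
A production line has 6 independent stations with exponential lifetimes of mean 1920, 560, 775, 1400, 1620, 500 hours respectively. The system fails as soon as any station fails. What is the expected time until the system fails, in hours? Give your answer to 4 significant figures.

144.3

The first failure time is exponential with rate Σλ_i = 1/1920 + 1/560 + 1/775 + 1/1400 + 1/1620 + 1/500 = 0.00692844 per hour.
E[min] = 1/Σλ = 1/0.00692844 = 144.333 hours.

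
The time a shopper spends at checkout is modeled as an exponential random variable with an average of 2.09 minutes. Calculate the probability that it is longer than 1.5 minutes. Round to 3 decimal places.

0.488

The rate is λ = 1/2.09 = 0.478469 per minute.
P(X > 1.5) = e^(−λ·1.5) = e^(−0.7177) ≈ 0.488.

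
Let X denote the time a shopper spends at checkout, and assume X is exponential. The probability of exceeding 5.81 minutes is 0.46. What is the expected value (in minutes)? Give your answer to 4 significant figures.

7.482

e^(−λ·5.81) = 0.46 ⇒ λ = −ln(0.46)/5.81 = 0.133654.
Mean = 1/λ = 7.48201 minutes.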